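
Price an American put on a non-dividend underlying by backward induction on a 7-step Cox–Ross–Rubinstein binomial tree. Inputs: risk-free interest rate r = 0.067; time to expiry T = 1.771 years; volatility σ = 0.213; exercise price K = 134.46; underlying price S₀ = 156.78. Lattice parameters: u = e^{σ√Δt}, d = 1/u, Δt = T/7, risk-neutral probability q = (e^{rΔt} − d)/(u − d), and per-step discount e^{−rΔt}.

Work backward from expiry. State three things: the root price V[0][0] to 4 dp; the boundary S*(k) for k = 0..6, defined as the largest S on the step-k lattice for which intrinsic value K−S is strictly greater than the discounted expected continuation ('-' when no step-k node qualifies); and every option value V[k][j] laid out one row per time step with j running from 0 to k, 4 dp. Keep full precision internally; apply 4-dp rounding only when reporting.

price = 3.9375
boundary = - - - 113.6851 102.1350 113.6851 102.1350
tree:
3.9375
7.0801 1.5176
12.3584 3.0303 0.3411
20.7749 5.9338 0.7759 0.0000
32.3250 11.3153 1.7650 0.0000 0.0000
42.7017 20.7749 4.0149 0.0000 0.0000 0.0000
52.0241 32.3250 9.1329 0.0000 0.0000 0.0000 0.0000
60.3994 42.7017 20.7749 0.0000 0.0000 0.0000 0.0000 0.0000

Δt=0.25300, u=1.11309, d=0.89840, q=0.55287, disc=e^(-rΔt)=0.98319
k=7 terminal: V=max(K-S,0) → 60.3994 42.7017 20.7749 0.0000 0.0000 0.0000 0.0000 0.0000
k=6: j=0 S=82.4359 intr=52.0241 cont=49.7641 V=52.0241[EX]; j=1 S=102.1350 intr=32.3250 cont=30.0650 V=32.3250[EX]; j=2 S=126.5414 intr=7.9186 cont=9.1329 V=9.1329[hold]; j=3 S=156.7800 intr=0.0000 cont=0.0000 V=0.0000[hold]; j=4 S=194.2445 intr=0.0000 cont=0.0000 V=0.0000[hold]; j=5 S=240.6616 intr=0.0000 cont=0.0000 V=0.0000[hold]; j=6 S=298.1707 intr=0.0000 cont=0.0000 V=0.0000[hold]  S*(6)=102.1350
k=5: j=0 S=91.7583 intr=42.7017 cont=40.4417 V=42.7017[EX]; j=1 S=113.6851 intr=20.7749 cont=19.1749 V=20.7749[EX]; j=2 S=140.8515 intr=0.0000 cont=4.0149 V=4.0149[hold]; j=3 S=174.5098 intr=0.0000 cont=0.0000 V=0.0000[hold]; j=4 S=216.2110 intr=0.0000 cont=0.0000 V=0.0000[hold]; j=5 S=267.8773 intr=0.0000 cont=0.0000 V=0.0000[hold]  S*(5)=113.6851
k=4: j=0 S=102.1350 intr=32.3250 cont=30.0650 V=32.3250[EX]; j=1 S=126.5414 intr=7.9186 cont=11.3153 V=11.3153[hold]; j=2 S=156.7800 intr=0.0000 cont=1.7650 V=1.7650[hold]; j=3 S=194.2445 intr=0.0000 cont=0.0000 V=0.0000[hold]; j=4 S=240.6616 intr=0.0000 cont=0.0000 V=0.0000[hold]  S*(4)=102.1350
k=3: j=0 S=113.6851 intr=20.7749 cont=20.3613 V=20.7749[EX]; j=1 S=140.8515 intr=0.0000 cont=5.9338 V=5.9338[hold]; j=2 S=174.5098 intr=0.0000 cont=0.7759 V=0.7759[hold]; j=3 S=216.2110 intr=0.0000 cont=0.0000 V=0.0000[hold]  S*(3)=113.6851
k=2: j=0 S=126.5414 intr=7.9186 cont=12.3584 V=12.3584[hold]; j=1 S=156.7800 intr=0.0000 cont=3.0303 V=3.0303[hold]; j=2 S=194.2445 intr=0.0000 cont=0.3411 V=0.3411[hold]  S*(2)=-
k=1: j=0 S=140.8515 intr=0.0000 cont=7.0801 V=7.0801[hold]; j=1 S=174.5098 intr=0.0000 cont=1.5176 V=1.5176[hold]  S*(1)=-
k=0: j=0 S=156.7800 intr=0.0000 cont=3.9375 V=3.9375[hold]  S*(0)=-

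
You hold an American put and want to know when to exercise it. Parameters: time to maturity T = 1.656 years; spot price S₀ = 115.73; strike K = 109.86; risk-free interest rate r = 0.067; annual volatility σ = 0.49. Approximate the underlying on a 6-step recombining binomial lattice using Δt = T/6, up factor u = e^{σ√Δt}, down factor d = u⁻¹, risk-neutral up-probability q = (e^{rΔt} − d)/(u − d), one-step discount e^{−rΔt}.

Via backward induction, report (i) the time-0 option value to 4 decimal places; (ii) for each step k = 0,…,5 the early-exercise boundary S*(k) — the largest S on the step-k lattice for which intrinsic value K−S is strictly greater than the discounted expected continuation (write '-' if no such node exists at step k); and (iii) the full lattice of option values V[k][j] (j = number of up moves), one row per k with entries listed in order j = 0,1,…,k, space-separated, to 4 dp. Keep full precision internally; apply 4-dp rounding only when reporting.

price = 19.5291
boundary = - - - 53.4627 69.1591 53.4627
tree:
19.5291
28.9475 9.7595
41.3626 16.1961 2.9411
56.3973 26.1702 5.6726 0.0000
68.5312 40.7009 10.9409 0.0000 0.0000
77.9112 56.3973 21.1023 0.0000 0.0000 0.0000
85.1623 68.5312 40.7009 0.0000 0.0000 0.0000 0.0000

Δt=0.27600, u=1.29359, d=0.77304, q=0.47185, disc=e^(-rΔt)=0.98168
k=6 terminal: V=max(K-S,0) → 85.1623 68.5312 40.7009 0.0000 0.0000 0.0000 0.0000
k=5: j=0 S=31.9488 intr=77.9112 cont=75.8983 V=77.9112[EX]; j=1 S=53.4627 intr=56.3973 cont=54.3844 V=56.3973[EX]; j=2 S=89.4639 intr=20.3961 cont=21.1023 V=21.1023[hold]; j=3 S=149.7077 intr=0.0000 cont=0.0000 V=0.0000[hold]; j=4 S=250.5190 intr=0.0000 cont=0.0000 V=0.0000[hold]; j=5 S=419.2153 intr=0.0000 cont=0.0000 V=0.0000[hold]  S*(5)=53.4627
k=4: j=0 S=41.3288 intr=68.5312 cont=66.5183 V=68.5312[EX]; j=1 S=69.1591 intr=40.7009 cont=39.0151 V=40.7009[EX]; j=2 S=115.7300 intr=0.0000 cont=10.9409 V=10.9409[hold]; j=3 S=193.6611 intr=0.0000 cont=0.0000 V=0.0000[hold]; j=4 S=324.0700 intr=0.0000 cont=0.0000 V=0.0000[hold]  S*(4)=69.1591
k=3: j=0 S=53.4627 intr=56.3973 cont=54.3844 V=56.3973[EX]; j=1 S=89.4639 intr=20.3961 cont=26.1702 V=26.1702[hold]; j=2 S=149.7077 intr=0.0000 cont=5.6726 V=5.6726[hold]; j=3 S=250.5190 intr=0.0000 cont=0.0000 V=0.0000[hold]  S*(3)=53.4627
k=2: j=0 S=69.1591 intr=40.7009 cont=41.3626 V=41.3626[hold]; j=1 S=115.7300 intr=0.0000 cont=16.1961 V=16.1961[hold]; j=2 S=193.6611 intr=0.0000 cont=2.9411 V=2.9411[hold]  S*(2)=-
k=1: j=0 S=89.4639 intr=20.3961 cont=28.9475 V=28.9475[hold]; j=1 S=149.7077 intr=0.0000 cont=9.7595 V=9.7595[hold]  S*(1)=-
k=0: j=0 S=115.7300 intr=0.0000 cont=19.5291 V=19.5291[hold]  S*(0)=-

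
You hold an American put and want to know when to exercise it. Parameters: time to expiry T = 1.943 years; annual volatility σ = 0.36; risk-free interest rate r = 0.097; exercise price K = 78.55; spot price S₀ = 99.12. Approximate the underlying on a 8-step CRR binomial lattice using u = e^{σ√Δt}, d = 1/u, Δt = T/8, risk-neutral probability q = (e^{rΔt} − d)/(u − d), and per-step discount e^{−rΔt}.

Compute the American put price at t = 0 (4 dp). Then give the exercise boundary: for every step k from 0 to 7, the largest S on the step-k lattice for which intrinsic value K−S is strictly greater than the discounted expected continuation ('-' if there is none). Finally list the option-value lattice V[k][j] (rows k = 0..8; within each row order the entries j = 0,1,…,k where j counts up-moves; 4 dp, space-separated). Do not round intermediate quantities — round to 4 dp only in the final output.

price = 5.3349
boundary = - - - - 48.7481 58.2114 48.7481 58.2114
tree:
5.3349
8.5911 2.6036
13.4588 4.5362 0.9568
20.4119 7.7208 1.8339 0.1992
29.8019 12.7648 3.4652 0.4273 0.0000
37.7269 20.3386 6.4283 0.9163 0.0000 0.0000
44.3634 29.8019 11.6348 1.9651 0.0000 0.0000 0.0000
49.9211 37.7269 20.3386 4.2144 0.0000 0.0000 0.0000 0.0000
54.5753 44.3634 29.8019 9.0381 0.0000 0.0000 0.0000 0.0000 0.0000

Δt=0.24288, u=1.19413, d=0.83743, q=0.52259, disc=e^(-rΔt)=0.97672
k=8 terminal: V=max(K-S,0) → 54.5753 44.3634 29.8019 9.0381 0.0000 0.0000 0.0000 0.0000 0.0000
k=7: j=0 S=28.6289 intr=49.9211 cont=48.0922 V=49.9211[EX]; j=1 S=40.8231 intr=37.7269 cont=35.8979 V=37.7269[EX]; j=2 S=58.2114 intr=20.3386 cont=18.5096 V=20.3386[EX]; j=3 S=83.0062 intr=0.0000 cont=4.2144 V=4.2144[hold]; j=4 S=118.3620 intr=0.0000 cont=0.0000 V=0.0000[hold]; j=5 S=168.7774 intr=0.0000 cont=0.0000 V=0.0000[hold]; j=6 S=240.6668 intr=0.0000 cont=0.0000 V=0.0000[hold]; j=7 S=343.1770 intr=0.0000 cont=0.0000 V=0.0000[hold]  S*(7)=58.2114
k=6: j=0 S=34.1866 intr=44.3634 cont=42.5345 V=44.3634[EX]; j=1 S=48.7481 intr=29.8019 cont=27.9730 V=29.8019[EX]; j=2 S=69.5119 intr=9.0381 cont=11.6348 V=11.6348[hold]; j=3 S=99.1200 intr=0.0000 cont=1.9651 V=1.9651[hold]; j=4 S=141.3394 intr=0.0000 cont=0.0000 V=0.0000[hold]; j=5 S=201.5419 intr=0.0000 cont=0.0000 V=0.0000[hold]; j=6 S=287.3871 intr=0.0000 cont=0.0000 V=0.0000[hold]  S*(6)=48.7481
k=5: j=0 S=40.8231 intr=37.7269 cont=35.8979 V=37.7269[EX]; j=1 S=58.2114 intr=20.3386 cont=19.8351 V=20.3386[EX]; j=2 S=83.0062 intr=0.0000 cont=6.4283 V=6.4283[hold]; j=3 S=118.3620 intr=0.0000 cont=0.9163 V=0.9163[hold]; j=4 S=168.7774 intr=0.0000 cont=0.0000 V=0.0000[hold]; j=5 S=240.6668 intr=0.0000 cont=0.0000 V=0.0000[hold]  S*(5)=58.2114
k=4: j=0 S=48.7481 intr=29.8019 cont=27.9730 V=29.8019[EX]; j=1 S=69.5119 intr=9.0381 cont=12.7648 V=12.7648[hold]; j=2 S=99.1200 intr=0.0000 cont=3.4652 V=3.4652[hold]; j=3 S=141.3394 intr=0.0000 cont=0.4273 V=0.4273[hold]; j=4 S=201.5419 intr=0.0000 cont=0.0000 V=0.0000[hold]  S*(4)=48.7481
k=3: j=0 S=58.2114 intr=20.3386 cont=20.4119 V=20.4119[hold]; j=1 S=83.0062 intr=0.0000 cont=7.7208 V=7.7208[hold]; j=2 S=118.3620 intr=0.0000 cont=1.8339 V=1.8339[hold]; j=3 S=168.7774 intr=0.0000 cont=0.1992 V=0.1992[hold]  S*(3)=-
k=2: j=0 S=69.5119 intr=9.0381 cont=13.4588 V=13.4588[hold]; j=1 S=99.1200 intr=0.0000 cont=4.5362 V=4.5362[hold]; j=2 S=141.3394 intr=0.0000 cont=0.9568 V=0.9568[hold]  S*(2)=-
k=1: j=0 S=83.0062 intr=0.0000 cont=8.5911 V=8.5911[hold]; j=1 S=118.3620 intr=0.0000 cont=2.6036 V=2.6036[hold]  S*(1)=-
k=0: j=0 S=99.1200 intr=0.0000 cont=5.3349 V=5.3349[hold]  S*(0)=-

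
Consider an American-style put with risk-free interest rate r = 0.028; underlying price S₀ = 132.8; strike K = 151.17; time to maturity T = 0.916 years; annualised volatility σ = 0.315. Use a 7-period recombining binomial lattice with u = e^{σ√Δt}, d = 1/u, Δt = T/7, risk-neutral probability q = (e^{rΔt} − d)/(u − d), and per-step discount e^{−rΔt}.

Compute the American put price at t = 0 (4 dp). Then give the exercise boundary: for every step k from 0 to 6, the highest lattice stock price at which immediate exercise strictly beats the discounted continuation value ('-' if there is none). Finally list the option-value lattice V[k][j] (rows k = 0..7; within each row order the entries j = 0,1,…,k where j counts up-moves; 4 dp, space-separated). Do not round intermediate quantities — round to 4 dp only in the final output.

params: Δt=0.13086 u=1.12069 d=0.89230 q=0.48762 e^(-rΔt)=0.99634
t_7 payoffs: 91.3582 76.0489 56.8212 32.6721 2.3418 0.0000 0.0000 0.0000
t_6: node(6,0) S=67.0308 payoff=84.1392 vs cont=83.5863 → 84.1392 [stop]  node(6,1) S=84.1878 payoff=66.9822 vs cont=66.4294 → 66.9822 [stop]  node(6,2) S=105.7362 payoff=45.4338 vs cont=44.8810 → 45.4338 [stop]  node(6,3) S=132.8000 payoff=18.3700 vs cont=17.8171 → 18.3700 [stop]  node(6,4) S=166.7910 payoff=0.0000 vs cont=1.1955 → 1.1955 [wait]  node(6,5) S=209.4822 payoff=0.0000 vs cont=0.0000 → 0.0000 [wait]  node(6,6) S=263.1005 payoff=0.0000 vs cont=0.0000 → 0.0000 [wait]  ⇒ S*(6)=132.8000
t_5: node(5,0) S=75.1211 payoff=76.0489 vs cont=75.4961 → 76.0489 [stop]  node(5,1) S=94.3488 payoff=56.8212 vs cont=56.2684 → 56.8212 [stop]  node(5,2) S=118.4979 payoff=32.6721 vs cont=32.1192 → 32.6721 [stop]  node(5,3) S=148.8282 payoff=2.3418 vs cont=9.9589 → 9.9589 [wait]  node(5,4) S=186.9218 payoff=0.0000 vs cont=0.6103 → 0.6103 [wait]  node(5,5) S=234.7656 payoff=0.0000 vs cont=0.0000 → 0.0000 [wait]  ⇒ S*(5)=118.4979
t_4: node(4,0) S=84.1878 payoff=66.9822 vs cont=66.4294 → 66.9822 [stop]  node(4,1) S=105.7362 payoff=45.4338 vs cont=44.8810 → 45.4338 [stop]  node(4,2) S=132.8000 payoff=18.3700 vs cont=21.5178 → 21.5178 [wait]  node(4,3) S=166.7910 payoff=0.0000 vs cont=5.3806 → 5.3806 [wait]  node(4,4) S=209.4822 payoff=0.0000 vs cont=0.3116 → 0.3116 [wait]  ⇒ S*(4)=105.7362
t_3: node(3,0) S=94.3488 payoff=56.8212 vs cont=56.2684 → 56.8212 [stop]  node(3,1) S=118.4979 payoff=32.6721 vs cont=33.6485 → 33.6485 [wait]  node(3,2) S=148.8282 payoff=2.3418 vs cont=13.5991 → 13.5991 [wait]  node(3,3) S=186.9218 payoff=0.0000 vs cont=2.8982 → 2.8982 [wait]  ⇒ S*(3)=94.3488
t_2: node(2,0) S=105.7362 payoff=45.4338 vs cont=45.3553 → 45.4338 [stop]  node(2,1) S=132.8000 payoff=18.3700 vs cont=23.7848 → 23.7848 [wait]  node(2,2) S=166.7910 payoff=0.0000 vs cont=8.3506 → 8.3506 [wait]  ⇒ S*(2)=105.7362
t_1: node(1,0) S=118.4979 payoff=32.6721 vs cont=34.7499 → 34.7499 [wait]  node(1,1) S=148.8282 payoff=2.3418 vs cont=16.1993 → 16.1993 [wait]  ⇒ S*(1)=-
t_0: node(0,0) S=132.8000 payoff=18.3700 vs cont=25.6103 → 25.6103 [wait]  ⇒ S*(0)=-

price = 25.6103
boundary = - - 105.7362 94.3488 105.7362 118.4979 132.8000
tree:
25.6103
34.7499 16.1993
45.4338 23.7848 8.3506
56.8212 33.6485 13.5991 2.8982
66.9822 45.4338 21.5178 5.3806 0.3116
76.0489 56.8212 32.6721 9.9589 0.6103 0.0000
84.1392 66.9822 45.4338 18.3700 1.1955 0.0000 0.0000
91.3582 76.0489 56.8212 32.6721 2.3418 0.0000 0.0000 0.0000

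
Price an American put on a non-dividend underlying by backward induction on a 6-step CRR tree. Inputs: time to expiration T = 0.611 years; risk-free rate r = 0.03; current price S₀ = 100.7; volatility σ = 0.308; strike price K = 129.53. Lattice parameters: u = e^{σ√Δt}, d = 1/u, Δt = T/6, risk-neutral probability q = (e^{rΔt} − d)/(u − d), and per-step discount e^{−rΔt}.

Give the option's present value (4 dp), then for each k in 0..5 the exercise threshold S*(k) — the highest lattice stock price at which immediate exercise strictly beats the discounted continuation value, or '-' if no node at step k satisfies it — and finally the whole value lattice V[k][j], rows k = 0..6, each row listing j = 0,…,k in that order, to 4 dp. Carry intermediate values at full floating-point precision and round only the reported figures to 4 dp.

price = 29.8748
boundary = - 91.2734 82.7291 91.2734 100.7000 111.1002
tree:
29.8748
38.2566 21.3714
46.8009 29.2298 13.3578
54.5452 38.2566 20.0536 6.4994
61.5646 46.8009 28.8300 11.0801 1.7911
67.9270 54.5452 38.2566 18.4298 3.5296 0.0000
73.6937 61.5646 46.8009 28.8300 6.9554 0.0000 0.0000

Δt=0.10183  u=1.10328  d=0.90639  q=0.49099  discount=0.99695
step 6 (expiry): payoffs max(K−S,0) = 73.6937 61.5646 46.8009 28.8300 6.9554 0.0000 0.0000
step 5: (k=5,j=0): S=61.6030, (K−S)⁺=67.9270, hold=67.5318 ⇒ V=67.9270 exercise | (k=5,j=1): S=74.9848, (K−S)⁺=54.5452, hold=54.1501 ⇒ V=54.5452 exercise | (k=5,j=2): S=91.2734, (K−S)⁺=38.2566, hold=37.8615 ⇒ V=38.2566 exercise | (k=5,j=3): S=111.1002, (K−S)⁺=18.4298, hold=18.0347 ⇒ V=18.4298 exercise | (k=5,j=4): S=135.2340, (K−S)⁺=0.0000, hold=3.5296 ⇒ V=3.5296 continue | (k=5,j=5): S=164.6102, (K−S)⁺=0.0000, hold=0.0000 ⇒ V=0.0000 continue  boundary S*=111.1002
step 4: (k=4,j=0): S=67.9654, (K−S)⁺=61.5646, hold=61.1695 ⇒ V=61.5646 exercise | (k=4,j=1): S=82.7291, (K−S)⁺=46.8009, hold=46.4057 ⇒ V=46.8009 exercise | (k=4,j=2): S=100.7000, (K−S)⁺=28.8300, hold=28.4349 ⇒ V=28.8300 exercise | (k=4,j=3): S=122.5746, (K−S)⁺=6.9554, hold=11.0801 ⇒ V=11.0801 continue | (k=4,j=4): S=149.2009, (K−S)⁺=0.0000, hold=1.7911 ⇒ V=1.7911 continue  boundary S*=100.7000
step 3: (k=3,j=0): S=74.9848, (K−S)⁺=54.5452, hold=54.1501 ⇒ V=54.5452 exercise | (k=3,j=1): S=91.2734, (K−S)⁺=38.2566, hold=37.8615 ⇒ V=38.2566 exercise | (k=3,j=2): S=111.1002, (K−S)⁺=18.4298, hold=20.0536 ⇒ V=20.0536 continue | (k=3,j=3): S=135.2340, (K−S)⁺=0.0000, hold=6.4994 ⇒ V=6.4994 continue  boundary S*=91.2734
step 2: (k=2,j=0): S=82.7291, (K−S)⁺=46.8009, hold=46.4057 ⇒ V=46.8009 exercise | (k=2,j=1): S=100.7000, (K−S)⁺=28.8300, hold=29.2298 ⇒ V=29.2298 continue | (k=2,j=2): S=122.5746, (K−S)⁺=6.9554, hold=13.3578 ⇒ V=13.3578 continue  boundary S*=82.7291
step 1: (k=1,j=0): S=91.2734, (K−S)⁺=38.2566, hold=38.0572 ⇒ V=38.2566 exercise | (k=1,j=1): S=111.1002, (K−S)⁺=18.4298, hold=21.3714 ⇒ V=21.3714 continue  boundary S*=91.2734
step 0: (k=0,j=0): S=100.7000, (K−S)⁺=28.8300, hold=29.8748 ⇒ V=29.8748 continue  boundary S*=-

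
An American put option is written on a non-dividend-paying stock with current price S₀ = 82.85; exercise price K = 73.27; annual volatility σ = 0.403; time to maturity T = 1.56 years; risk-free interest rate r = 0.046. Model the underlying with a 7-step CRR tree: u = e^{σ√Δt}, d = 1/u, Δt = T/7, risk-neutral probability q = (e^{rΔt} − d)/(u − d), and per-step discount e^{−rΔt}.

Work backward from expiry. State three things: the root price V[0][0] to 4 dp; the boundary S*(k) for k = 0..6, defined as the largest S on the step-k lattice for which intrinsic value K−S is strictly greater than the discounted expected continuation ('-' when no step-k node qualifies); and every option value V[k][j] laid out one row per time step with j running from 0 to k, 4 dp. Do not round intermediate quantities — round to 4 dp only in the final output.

Δt=0.22286, u=1.20955, d=0.82675, q=0.47950, disc=e^(-rΔt)=0.98980
k=7 terminal: V=max(K-S,0) → 51.3959 41.2681 26.4510 4.7734 0.0000 0.0000 0.0000 0.0000
k=6: j=0 S=26.4577 intr=46.8123 cont=46.0650 V=46.8123[EX]; j=1 S=38.7079 intr=34.5621 cont=33.8148 V=34.5621[EX]; j=2 S=56.6299 intr=16.6401 cont=15.8928 V=16.6401[EX]; j=3 S=82.8500 intr=0.0000 cont=2.4592 V=2.4592[hold]; j=4 S=121.2102 intr=0.0000 cont=0.0000 V=0.0000[hold]; j=5 S=177.3315 intr=0.0000 cont=0.0000 V=0.0000[hold]; j=6 S=259.4373 intr=0.0000 cont=0.0000 V=0.0000[hold]  S*(6)=56.6299
k=5: j=0 S=32.0019 intr=41.2681 cont=40.5208 V=41.2681[EX]; j=1 S=46.8190 intr=26.4510 cont=25.7037 V=26.4510[EX]; j=2 S=68.4966 intr=4.7734 cont=9.7400 V=9.7400[hold]; j=3 S=100.2111 intr=0.0000 cont=1.2670 V=1.2670[hold]; j=4 S=146.6096 intr=0.0000 cont=0.0000 V=0.0000[hold]; j=5 S=214.4910 intr=0.0000 cont=0.0000 V=0.0000[hold]  S*(5)=46.8190
k=4: j=0 S=38.7079 intr=34.5621 cont=33.8148 V=34.5621[EX]; j=1 S=56.6299 intr=16.6401 cont=18.2500 V=18.2500[hold]; j=2 S=82.8500 intr=0.0000 cont=5.6193 V=5.6193[hold]; j=3 S=121.2102 intr=0.0000 cont=0.6527 V=0.6527[hold]; j=4 S=177.3315 intr=0.0000 cont=0.0000 V=0.0000[hold]  S*(4)=38.7079
k=3: j=0 S=46.8190 intr=26.4510 cont=26.4678 V=26.4678[hold]; j=1 S=68.4966 intr=4.7734 cont=12.0692 V=12.0692[hold]; j=2 S=100.2111 intr=0.0000 cont=3.2048 V=3.2048[hold]; j=3 S=146.6096 intr=0.0000 cont=0.3363 V=0.3363[hold]  S*(3)=-
k=2: j=0 S=56.6299 intr=16.6401 cont=19.3641 V=19.3641[hold]; j=1 S=82.8500 intr=0.0000 cont=7.7390 V=7.7390[hold]; j=2 S=121.2102 intr=0.0000 cont=1.8107 V=1.8107[hold]  S*(2)=-
k=1: j=0 S=68.4966 intr=4.7734 cont=13.6492 V=13.6492[hold]; j=1 S=100.2111 intr=0.0000 cont=4.8464 V=4.8464[hold]  S*(1)=-
k=0: j=0 S=82.8500 intr=0.0000 cont=9.3321 V=9.3321[hold]  S*(0)=-

price = 9.3321
boundary = - - - - 38.7079 46.8190 56.6299
tree:
9.3321
13.6492 4.8464
19.3641 7.7390 1.8107
26.4678 12.0692 3.2048 0.3363
34.5621 18.2500 5.6193 0.6527 0.0000
41.2681 26.4510 9.7400 1.2670 0.0000 0.0000
46.8123 34.5621 16.6401 2.4592 0.0000 0.0000 0.0000
51.3959 41.2681 26.4510 4.7734 0.0000 0.0000 0.0000 0.0000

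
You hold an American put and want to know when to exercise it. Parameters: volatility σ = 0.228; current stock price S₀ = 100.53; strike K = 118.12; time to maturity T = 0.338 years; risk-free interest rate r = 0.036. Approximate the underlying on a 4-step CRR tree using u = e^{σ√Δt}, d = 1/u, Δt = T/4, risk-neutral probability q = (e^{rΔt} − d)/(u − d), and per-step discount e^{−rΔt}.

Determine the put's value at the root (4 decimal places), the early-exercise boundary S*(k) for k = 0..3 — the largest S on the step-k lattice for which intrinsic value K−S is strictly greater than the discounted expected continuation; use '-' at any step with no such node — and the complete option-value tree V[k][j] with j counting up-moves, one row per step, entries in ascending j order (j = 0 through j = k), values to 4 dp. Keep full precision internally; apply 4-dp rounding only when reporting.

Δt=0.08450, u=1.06852, d=0.93587, q=0.50640, disc=e^(-rΔt)=0.99696
k=4 terminal: V=max(K-S,0) → 41.0011 30.0702 17.5900 3.3408 0.0000
k=3: j=0 S=82.4033 intr=35.7167 cont=35.3580 V=35.7167[EX]; j=1 S=94.0832 intr=24.0368 cont=23.6781 V=24.0368[EX]; j=2 S=107.4186 intr=10.7014 cont=10.3426 V=10.7014[EX]; j=3 S=122.6442 intr=0.0000 cont=1.6440 V=1.6440[hold]  S*(3)=107.4186
k=2: j=0 S=88.0498 intr=30.0702 cont=29.7115 V=30.0702[EX]; j=1 S=100.5300 intr=17.5900 cont=17.2312 V=17.5900[EX]; j=2 S=114.7792 intr=3.3408 cont=6.0961 V=6.0961[hold]  S*(2)=100.5300
k=1: j=0 S=94.0832 intr=24.0368 cont=23.6781 V=24.0368[EX]; j=1 S=107.4186 intr=10.7014 cont=11.7337 V=11.7337[hold]  S*(1)=94.0832
k=0: j=0 S=100.5300 intr=17.5900 cont=17.7524 V=17.7524[hold]  S*(0)=-

price = 17.7524
boundary = - 94.0832 100.5300 107.4186
tree:
17.7524
24.0368 11.7337
30.0702 17.5900 6.0961
35.7167 24.0368 10.7014 1.6440
41.0011 30.0702 17.5900 3.3408 0.0000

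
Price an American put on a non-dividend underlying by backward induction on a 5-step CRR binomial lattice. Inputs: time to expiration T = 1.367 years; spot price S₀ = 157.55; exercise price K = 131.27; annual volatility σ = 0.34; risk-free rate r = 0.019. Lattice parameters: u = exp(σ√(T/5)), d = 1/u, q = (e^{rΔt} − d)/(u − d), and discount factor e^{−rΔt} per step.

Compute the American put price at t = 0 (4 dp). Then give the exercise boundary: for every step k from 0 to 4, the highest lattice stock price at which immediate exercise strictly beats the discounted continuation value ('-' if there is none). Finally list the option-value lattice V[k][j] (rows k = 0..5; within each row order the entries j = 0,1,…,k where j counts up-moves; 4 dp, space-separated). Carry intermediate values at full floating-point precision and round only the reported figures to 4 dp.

Δt=0.27340, u=1.19456, d=0.83713, q=0.47024, disc=e^(-rΔt)=0.99482
k=5 terminal: V=max(K-S,0) → 66.4994 38.8440 0.0000 0.0000 0.0000 0.0000
k=4: j=0 S=77.3724 intr=53.8976 cont=53.2174 V=53.8976[EX]; j=1 S=110.4085 intr=20.8615 cont=20.4712 V=20.8615[EX]; j=2 S=157.5500 intr=0.0000 cont=0.0000 V=0.0000[hold]; j=3 S=224.8198 intr=0.0000 cont=0.0000 V=0.0000[hold]; j=4 S=320.8119 intr=0.0000 cont=0.0000 V=0.0000[hold]  S*(4)=110.4085
k=3: j=0 S=92.4260 intr=38.8440 cont=38.1638 V=38.8440[EX]; j=1 S=131.8895 intr=0.0000 cont=10.9943 V=10.9943[hold]; j=2 S=188.2030 intr=0.0000 cont=0.0000 V=0.0000[hold]; j=3 S=268.5607 intr=0.0000 cont=0.0000 V=0.0000[hold]  S*(3)=92.4260
k=2: j=0 S=110.4085 intr=20.8615 cont=25.6144 V=25.6144[hold]; j=1 S=157.5500 intr=0.0000 cont=5.7941 V=5.7941[hold]; j=2 S=224.8198 intr=0.0000 cont=0.0000 V=0.0000[hold]  S*(2)=-
k=1: j=0 S=131.8895 intr=0.0000 cont=16.2097 V=16.2097[hold]; j=1 S=188.2030 intr=0.0000 cont=3.0536 V=3.0536[hold]  S*(1)=-
k=0: j=0 S=157.5500 intr=0.0000 cont=9.9712 V=9.9712[hold]  S*(0)=-

price = 9.9712
boundary = - - - 92.4260 110.4085
tree:
9.9712
16.2097 3.0536
25.6144 5.7941 0.0000
38.8440 10.9943 0.0000 0.0000
53.8976 20.8615 0.0000 0.0000 0.0000
66.4994 38.8440 0.0000 0.0000 0.0000 0.0000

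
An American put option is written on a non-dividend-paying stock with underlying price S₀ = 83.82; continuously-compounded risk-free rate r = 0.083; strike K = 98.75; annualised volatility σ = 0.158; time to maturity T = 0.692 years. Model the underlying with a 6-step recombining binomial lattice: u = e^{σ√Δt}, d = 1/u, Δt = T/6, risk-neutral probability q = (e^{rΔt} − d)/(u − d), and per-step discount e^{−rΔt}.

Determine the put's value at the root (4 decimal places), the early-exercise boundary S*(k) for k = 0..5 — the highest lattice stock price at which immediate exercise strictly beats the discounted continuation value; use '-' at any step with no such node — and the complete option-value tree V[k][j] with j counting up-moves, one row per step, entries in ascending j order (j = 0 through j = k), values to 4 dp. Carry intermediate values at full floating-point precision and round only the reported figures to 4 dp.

price = 14.9300
boundary = 83.8200 88.4405 83.8200 88.4405 83.8200 88.4405
tree:
14.9300
19.3091 10.3095
23.4594 14.9300 5.9884
27.3928 19.3091 10.3095 2.9098
31.1208 23.4594 14.9300 5.6297 0.9577
34.6540 27.3928 19.3091 10.3095 2.2813 0.0000
38.0026 31.1208 23.4594 14.9300 5.4344 0.0000 0.0000

Δt=0.11533, u=1.05512, d=0.94776, q=0.57617, disc=e^(-rΔt)=0.99047
k=6 terminal: V=max(K-S,0) → 38.0026 31.1208 23.4594 14.9300 5.4344 0.0000 0.0000
k=5: j=0 S=64.0960 intr=34.6540 cont=33.7132 V=34.6540[EX]; j=1 S=71.3572 intr=27.3928 cont=26.4521 V=27.3928[EX]; j=2 S=79.4409 intr=19.3091 cont=18.3683 V=19.3091[EX]; j=3 S=88.4405 intr=10.3095 cont=9.3687 V=10.3095[EX]; j=4 S=98.4595 intr=0.2905 cont=2.2813 V=2.2813[hold]; j=5 S=109.6136 intr=0.0000 cont=0.0000 V=0.0000[hold]  S*(5)=88.4405
k=4: j=0 S=67.6292 intr=31.1208 cont=30.1800 V=31.1208[EX]; j=1 S=75.2906 intr=23.4594 cont=22.5186 V=23.4594[EX]; j=2 S=83.8200 intr=14.9300 cont=13.9892 V=14.9300[EX]; j=3 S=93.3156 intr=5.4344 cont=5.6297 V=5.6297[hold]; j=4 S=103.8870 intr=0.0000 cont=0.9577 V=0.9577[hold]  S*(4)=83.8200
k=3: j=0 S=71.3572 intr=27.3928 cont=26.4521 V=27.3928[EX]; j=1 S=79.4409 intr=19.3091 cont=18.3683 V=19.3091[EX]; j=2 S=88.4405 intr=10.3095 cont=9.4802 V=10.3095[EX]; j=3 S=98.4595 intr=0.2905 cont=2.9098 V=2.9098[hold]  S*(3)=88.4405
k=2: j=0 S=75.2906 intr=23.4594 cont=22.5186 V=23.4594[EX]; j=1 S=83.8200 intr=14.9300 cont=13.9892 V=14.9300[EX]; j=2 S=93.3156 intr=5.4344 cont=5.9884 V=5.9884[hold]  S*(2)=83.8200
k=1: j=0 S=79.4409 intr=19.3091 cont=18.3683 V=19.3091[EX]; j=1 S=88.4405 intr=10.3095 cont=9.6849 V=10.3095[EX]  S*(1)=88.4405
k=0: j=0 S=83.8200 intr=14.9300 cont=13.9892 V=14.9300[EX]  S*(0)=83.8200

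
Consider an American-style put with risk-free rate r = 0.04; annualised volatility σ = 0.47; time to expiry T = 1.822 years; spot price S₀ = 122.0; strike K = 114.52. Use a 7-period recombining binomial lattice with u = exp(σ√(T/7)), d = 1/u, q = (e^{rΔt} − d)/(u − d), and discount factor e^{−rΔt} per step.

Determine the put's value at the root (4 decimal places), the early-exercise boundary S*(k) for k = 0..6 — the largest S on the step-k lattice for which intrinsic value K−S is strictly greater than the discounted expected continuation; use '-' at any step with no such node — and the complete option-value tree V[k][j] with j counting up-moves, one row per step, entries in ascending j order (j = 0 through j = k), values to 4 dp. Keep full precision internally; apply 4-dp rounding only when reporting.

Δt=0.26029  u=1.27098  d=0.78680  q=0.46195  discount=0.98964
step 7 (expiry): payoffs max(K−S,0) = 91.7482 77.7349 55.0980 18.5308 0.0000 0.0000 0.0000 0.0000
step 6: (k=6,j=0): S=28.9424, (K−S)⁺=85.5776, hold=84.3915 ⇒ V=85.5776 exercise | (k=6,j=1): S=46.7530, (K−S)⁺=67.7670, hold=66.5809 ⇒ V=67.7670 exercise | (k=6,j=2): S=75.5240, (K−S)⁺=38.9960, hold=37.8099 ⇒ V=38.9960 exercise | (k=6,j=3): S=122.0000, (K−S)⁺=0.0000, hold=9.8672 ⇒ V=9.8672 continue | (k=6,j=4): S=197.0765, (K−S)⁺=0.0000, hold=0.0000 ⇒ V=0.0000 continue | (k=6,j=5): S=318.3538, (K−S)⁺=0.0000, hold=0.0000 ⇒ V=0.0000 continue | (k=6,j=6): S=514.2628, (K−S)⁺=0.0000, hold=0.0000 ⇒ V=0.0000 continue  boundary S*=75.5240
step 5: (k=5,j=0): S=36.7851, (K−S)⁺=77.7349, hold=76.5488 ⇒ V=77.7349 exercise | (k=5,j=1): S=59.4220, (K−S)⁺=55.0980, hold=53.9119 ⇒ V=55.0980 exercise | (k=5,j=2): S=95.9892, (K−S)⁺=18.5308, hold=25.2753 ⇒ V=25.2753 continue | (k=5,j=3): S=155.0591, (K−S)⁺=0.0000, hold=5.2540 ⇒ V=5.2540 continue | (k=5,j=4): S=250.4797, (K−S)⁺=0.0000, hold=0.0000 ⇒ V=0.0000 continue | (k=5,j=5): S=404.6202, (K−S)⁺=0.0000, hold=0.0000 ⇒ V=0.0000 continue  boundary S*=59.4220
step 4: (k=4,j=0): S=46.7530, (K−S)⁺=67.7670, hold=66.5809 ⇒ V=67.7670 exercise | (k=4,j=1): S=75.5240, (K−S)⁺=38.9960, hold=40.8933 ⇒ V=40.8933 continue | (k=4,j=2): S=122.0000, (K−S)⁺=0.0000, hold=15.8604 ⇒ V=15.8604 continue | (k=4,j=3): S=197.0765, (K−S)⁺=0.0000, hold=2.7976 ⇒ V=2.7976 continue | (k=4,j=4): S=318.3538, (K−S)⁺=0.0000, hold=0.0000 ⇒ V=0.0000 continue  boundary S*=46.7530
step 3: (k=3,j=0): S=59.4220, (K−S)⁺=55.0980, hold=54.7792 ⇒ V=55.0980 exercise | (k=3,j=1): S=95.9892, (K−S)⁺=18.5308, hold=29.0254 ⇒ V=29.0254 continue | (k=3,j=2): S=155.0591, (K−S)⁺=0.0000, hold=9.7242 ⇒ V=9.7242 continue | (k=3,j=3): S=250.4797, (K−S)⁺=0.0000, hold=1.4896 ⇒ V=1.4896 continue  boundary S*=59.4220
step 2: (k=2,j=0): S=75.5240, (K−S)⁺=38.9960, hold=42.6077 ⇒ V=42.6077 continue | (k=2,j=1): S=122.0000, (K−S)⁺=0.0000, hold=19.9008 ⇒ V=19.9008 continue | (k=2,j=2): S=197.0765, (K−S)⁺=0.0000, hold=5.8589 ⇒ V=5.8589 continue  boundary S*=-
step 1: (k=1,j=0): S=95.9892, (K−S)⁺=18.5308, hold=31.7855 ⇒ V=31.7855 continue | (k=1,j=1): S=155.0591, (K−S)⁺=0.0000, hold=13.2752 ⇒ V=13.2752 continue  boundary S*=-
step 0: (k=0,j=0): S=122.0000, (K−S)⁺=0.0000, hold=22.9939 ⇒ V=22.9939 continue  boundary S*=-

price = 22.9939
boundary = - - - 59.4220 46.7530 59.4220 75.5240
tree:
22.9939
31.7855 13.2752
42.6077 19.9008 5.8589
55.0980 29.0254 9.7242 1.4896
67.7670 40.8933 15.8604 2.7976 0.0000
77.7349 55.0980 25.2753 5.2540 0.0000 0.0000
85.5776 67.7670 38.9960 9.8672 0.0000 0.0000 0.0000
91.7482 77.7349 55.0980 18.5308 0.0000 0.0000 0.0000 0.0000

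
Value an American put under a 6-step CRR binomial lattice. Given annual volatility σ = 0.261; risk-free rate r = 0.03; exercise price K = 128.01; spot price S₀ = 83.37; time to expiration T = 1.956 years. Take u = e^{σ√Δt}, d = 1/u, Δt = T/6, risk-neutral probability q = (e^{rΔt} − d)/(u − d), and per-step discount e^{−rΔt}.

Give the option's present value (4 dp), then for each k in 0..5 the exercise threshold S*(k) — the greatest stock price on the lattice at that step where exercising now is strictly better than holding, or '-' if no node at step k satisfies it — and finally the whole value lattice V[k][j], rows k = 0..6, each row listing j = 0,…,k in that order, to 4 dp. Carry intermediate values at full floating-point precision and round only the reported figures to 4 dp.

params: Δt=0.32600 u=1.16070 d=0.86155 q=0.49567 e^(-rΔt)=0.99027
t_6 payoffs: 93.9147 82.0762 66.1270 44.6400 15.6923 0.0000 0.0000
t_5: node(5,0) S=39.5743 payoff=88.4357 vs cont=87.1898 → 88.4357 [stop]  node(5,1) S=53.3153 payoff=74.6947 vs cont=73.4488 → 74.6947 [stop]  node(5,2) S=71.8275 payoff=56.1825 vs cont=54.9367 → 56.1825 [stop]  node(5,3) S=96.7674 payoff=31.2426 vs cont=29.9968 → 31.2426 [stop]  node(5,4) S=130.3670 payoff=0.0000 vs cont=7.8371 → 7.8371 [wait]  node(5,5) S=175.6330 payoff=0.0000 vs cont=0.0000 → 0.0000 [wait]  ⇒ S*(5)=96.7674
t_4: node(4,0) S=45.9338 payoff=82.0762 vs cont=80.8303 → 82.0762 [stop]  node(4,1) S=61.8830 payoff=66.1270 vs cont=64.8812 → 66.1270 [stop]  node(4,2) S=83.3700 payoff=44.6400 vs cont=43.3942 → 44.6400 [stop]  node(4,3) S=112.3177 payoff=15.6923 vs cont=19.4501 → 19.4501 [wait]  node(4,4) S=151.3167 payoff=0.0000 vs cont=3.9140 → 3.9140 [wait]  ⇒ S*(4)=83.3700
t_3: node(3,0) S=53.3153 payoff=74.6947 vs cont=73.4488 → 74.6947 [stop]  node(3,1) S=71.8275 payoff=56.1825 vs cont=54.9367 → 56.1825 [stop]  node(3,2) S=96.7674 payoff=31.2426 vs cont=31.8413 → 31.8413 [wait]  node(3,3) S=130.3670 payoff=0.0000 vs cont=11.6351 → 11.6351 [wait]  ⇒ S*(3)=71.8275
t_2: node(2,0) S=61.8830 payoff=66.1270 vs cont=64.8812 → 66.1270 [stop]  node(2,1) S=83.3700 payoff=44.6400 vs cont=43.6880 → 44.6400 [stop]  node(2,2) S=112.3177 payoff=15.6923 vs cont=21.6133 → 21.6133 [wait]  ⇒ S*(2)=83.3700
t_1: node(1,0) S=71.8275 payoff=56.1825 vs cont=54.9367 → 56.1825 [stop]  node(1,1) S=96.7674 payoff=31.2426 vs cont=32.9031 → 32.9031 [wait]  ⇒ S*(1)=71.8275
t_0: node(0,0) S=83.3700 payoff=44.6400 vs cont=44.2092 → 44.6400 [stop]  ⇒ S*(0)=83.3700

price = 44.6400
boundary = 83.3700 71.8275 83.3700 71.8275 83.3700 96.7674
tree:
44.6400
56.1825 32.9031
66.1270 44.6400 21.6133
74.6947 56.1825 31.8413 11.6351
82.0762 66.1270 44.6400 19.4501 3.9140
88.4357 74.6947 56.1825 31.2426 7.8371 0.0000
93.9147 82.0762 66.1270 44.6400 15.6923 0.0000 0.0000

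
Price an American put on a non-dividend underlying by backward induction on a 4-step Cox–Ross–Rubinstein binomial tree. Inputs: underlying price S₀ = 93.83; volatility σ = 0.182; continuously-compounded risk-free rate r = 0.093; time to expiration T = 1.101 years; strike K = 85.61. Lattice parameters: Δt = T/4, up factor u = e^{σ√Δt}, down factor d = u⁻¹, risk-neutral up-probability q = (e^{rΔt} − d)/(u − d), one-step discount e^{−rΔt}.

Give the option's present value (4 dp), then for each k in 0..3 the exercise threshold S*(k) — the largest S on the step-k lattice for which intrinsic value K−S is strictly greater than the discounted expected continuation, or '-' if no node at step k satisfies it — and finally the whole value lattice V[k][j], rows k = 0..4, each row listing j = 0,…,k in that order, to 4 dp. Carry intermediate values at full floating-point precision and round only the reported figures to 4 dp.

price = 1.6822
boundary = - - 77.5183 70.4589
tree:
1.6822
3.7536 0.4387
8.0917 1.1591 0.0000
15.1511 3.0625 0.0000 0.0000
21.5676 8.0917 0.0000 0.0000 0.0000

params: Δt=0.27525 u=1.10019 d=0.90893 q=0.61171 e^(-rΔt)=0.97473
t_4 payoffs: 21.5676 8.0917 0.0000 0.0000 0.0000
t_3: node(3,0) S=70.4589 payoff=15.1511 vs cont=12.9874 → 15.1511 [stop]  node(3,1) S=85.2851 payoff=0.3249 vs cont=3.0625 → 3.0625 [wait]  node(3,2) S=103.2310 payoff=0.0000 vs cont=0.0000 → 0.0000 [wait]  node(3,3) S=124.9532 payoff=0.0000 vs cont=0.0000 → 0.0000 [wait]  ⇒ S*(3)=70.4589
t_2: node(2,0) S=77.5183 payoff=8.0917 vs cont=7.5603 → 8.0917 [stop]  node(2,1) S=93.8300 payoff=0.0000 vs cont=1.1591 → 1.1591 [wait]  node(2,2) S=113.5740 payoff=0.0000 vs cont=0.0000 → 0.0000 [wait]  ⇒ S*(2)=77.5183
t_1: node(1,0) S=85.2851 payoff=0.3249 vs cont=3.7536 → 3.7536 [wait]  node(1,1) S=103.2310 payoff=0.0000 vs cont=0.4387 → 0.4387 [wait]  ⇒ S*(1)=-
t_0: node(0,0) S=93.8300 payoff=0.0000 vs cont=1.6822 → 1.6822 [wait]  ⇒ S*(0)=-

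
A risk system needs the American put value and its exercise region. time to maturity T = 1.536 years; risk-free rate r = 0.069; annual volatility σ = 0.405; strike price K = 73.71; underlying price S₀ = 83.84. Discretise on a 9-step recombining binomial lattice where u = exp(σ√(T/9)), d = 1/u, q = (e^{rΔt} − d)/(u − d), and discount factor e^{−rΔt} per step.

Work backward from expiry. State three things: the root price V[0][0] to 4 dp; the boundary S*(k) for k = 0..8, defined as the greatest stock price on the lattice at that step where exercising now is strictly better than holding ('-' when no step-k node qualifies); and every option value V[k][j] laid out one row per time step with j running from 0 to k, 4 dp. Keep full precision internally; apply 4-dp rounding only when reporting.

price = 8.2826
boundary = - - - - 42.9338 50.7530 42.9338 50.7530 59.9964
tree:
8.2826
12.0355 4.6296
17.0116 7.2173 2.0850
23.2944 10.9717 3.5372 0.6446
30.7762 16.1748 5.8950 1.2023 0.0876
37.3908 22.9570 9.6024 2.2315 0.1750 0.0000
42.9863 30.7762 15.1714 4.1173 0.3495 0.0000 0.0000
47.7198 37.3908 22.9570 7.5449 0.6983 0.0000 0.0000 0.0000
51.7240 42.9863 30.7762 13.7136 1.3950 0.0000 0.0000 0.0000 0.0000
55.1113 47.7198 37.3908 22.9570 2.7868 0.0000 0.0000 0.0000 0.0000 0.0000

Δt=0.17067, u=1.18212, d=0.84593, q=0.49350, disc=e^(-rΔt)=0.98829
k=9 terminal: V=max(K-S,0) → 55.1113 47.7198 37.3908 22.9570 2.7868 0.0000 0.0000 0.0000 0.0000 0.0000
k=8: j=0 S=21.9860 intr=51.7240 cont=50.8611 V=51.7240[EX]; j=1 S=30.7237 intr=42.9863 cont=42.1234 V=42.9863[EX]; j=2 S=42.9338 intr=30.7762 cont=29.9133 V=30.7762[EX]; j=3 S=59.9964 intr=13.7136 cont=12.8507 V=13.7136[EX]; j=4 S=83.8400 intr=0.0000 cont=1.3950 V=1.3950[hold]; j=5 S=117.1595 intr=0.0000 cont=0.0000 V=0.0000[hold]; j=6 S=163.7207 intr=0.0000 cont=0.0000 V=0.0000[hold]; j=7 S=228.7861 intr=0.0000 cont=0.0000 V=0.0000[hold]; j=8 S=319.7097 intr=0.0000 cont=0.0000 V=0.0000[hold]  S*(8)=59.9964
k=7: j=0 S=25.9902 intr=47.7198 cont=46.8569 V=47.7198[EX]; j=1 S=36.3192 intr=37.3908 cont=36.5279 V=37.3908[EX]; j=2 S=50.7530 intr=22.9570 cont=22.0940 V=22.9570[EX]; j=3 S=70.9232 intr=2.7868 cont=7.5449 V=7.5449[hold]; j=4 S=99.1093 intr=0.0000 cont=0.6983 V=0.6983[hold]; j=5 S=138.4970 intr=0.0000 cont=0.0000 V=0.0000[hold]; j=6 S=193.5381 intr=0.0000 cont=0.0000 V=0.0000[hold]; j=7 S=270.4536 intr=0.0000 cont=0.0000 V=0.0000[hold]  S*(7)=50.7530
k=6: j=0 S=30.7237 intr=42.9863 cont=42.1234 V=42.9863[EX]; j=1 S=42.9338 intr=30.7762 cont=29.9133 V=30.7762[EX]; j=2 S=59.9964 intr=13.7136 cont=15.1714 V=15.1714[hold]; j=3 S=83.8400 intr=0.0000 cont=4.1173 V=4.1173[hold]; j=4 S=117.1595 intr=0.0000 cont=0.3495 V=0.3495[hold]; j=5 S=163.7207 intr=0.0000 cont=0.0000 V=0.0000[hold]; j=6 S=228.7861 intr=0.0000 cont=0.0000 V=0.0000[hold]  S*(6)=42.9338
k=5: j=0 S=36.3192 intr=37.3908 cont=36.5279 V=37.3908[EX]; j=1 S=50.7530 intr=22.9570 cont=22.8050 V=22.9570[EX]; j=2 S=70.9232 intr=2.7868 cont=9.6024 V=9.6024[hold]; j=3 S=99.1093 intr=0.0000 cont=2.2315 V=2.2315[hold]; j=4 S=138.4970 intr=0.0000 cont=0.1750 V=0.1750[hold]; j=5 S=193.5381 intr=0.0000 cont=0.0000 V=0.0000[hold]  S*(5)=50.7530
k=4: j=0 S=42.9338 intr=30.7762 cont=29.9133 V=30.7762[EX]; j=1 S=59.9964 intr=13.7136 cont=16.1748 V=16.1748[hold]; j=2 S=83.8400 intr=0.0000 cont=5.8950 V=5.8950[hold]; j=3 S=117.1595 intr=0.0000 cont=1.2023 V=1.2023[hold]; j=4 S=163.7207 intr=0.0000 cont=0.0876 V=0.0876[hold]  S*(4)=42.9338
k=3: j=0 S=50.7530 intr=22.9570 cont=23.2944 V=23.2944[hold]; j=1 S=70.9232 intr=2.7868 cont=10.9717 V=10.9717[hold]; j=2 S=99.1093 intr=0.0000 cont=3.5372 V=3.5372[hold]; j=3 S=138.4970 intr=0.0000 cont=0.6446 V=0.6446[hold]  S*(3)=-
k=2: j=0 S=59.9964 intr=13.7136 cont=17.0116 V=17.0116[hold]; j=1 S=83.8400 intr=0.0000 cont=7.2173 V=7.2173[hold]; j=2 S=117.1595 intr=0.0000 cont=2.0850 V=2.0850[hold]  S*(2)=-
k=1: j=0 S=70.9232 intr=2.7868 cont=12.0355 V=12.0355[hold]; j=1 S=99.1093 intr=0.0000 cont=4.6296 V=4.6296[hold]  S*(1)=-
k=0: j=0 S=83.8400 intr=0.0000 cont=8.2826 V=8.2826[hold]  S*(0)=-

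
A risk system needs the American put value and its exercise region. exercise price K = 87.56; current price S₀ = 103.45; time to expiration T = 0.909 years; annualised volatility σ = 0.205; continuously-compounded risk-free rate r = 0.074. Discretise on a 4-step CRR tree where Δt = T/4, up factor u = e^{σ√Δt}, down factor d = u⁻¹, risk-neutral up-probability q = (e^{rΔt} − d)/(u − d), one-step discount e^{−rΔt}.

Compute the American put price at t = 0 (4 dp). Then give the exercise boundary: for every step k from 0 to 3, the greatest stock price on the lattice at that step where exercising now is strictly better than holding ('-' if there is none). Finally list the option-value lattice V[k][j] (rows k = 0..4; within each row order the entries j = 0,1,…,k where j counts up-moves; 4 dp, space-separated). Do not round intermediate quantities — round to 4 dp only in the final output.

price = 1.1571
boundary = - - - 77.1625
tree:
1.1571
2.4342 0.1975
5.0652 0.4588 0.0000
10.3975 1.0659 0.0000 0.0000
17.5815 2.4761 0.0000 0.0000 0.0000

params: Δt=0.22725 u=1.10266 d=0.90690 q=0.56222 e^(-rΔt)=0.98332
t_4 payoffs: 17.5815 2.4761 0.0000 0.0000 0.0000
t_3: node(3,0) S=77.1625 payoff=10.3975 vs cont=8.9374 → 10.3975 [stop]  node(3,1) S=93.8186 payoff=0.0000 vs cont=1.0659 → 1.0659 [wait]  node(3,2) S=114.0701 payoff=0.0000 vs cont=0.0000 → 0.0000 [wait]  node(3,3) S=138.6931 payoff=0.0000 vs cont=0.0000 → 0.0000 [wait]  ⇒ S*(3)=77.1625
t_2: node(2,0) S=85.0839 payoff=2.4761 vs cont=5.0652 → 5.0652 [wait]  node(2,1) S=103.4500 payoff=0.0000 vs cont=0.4588 → 0.4588 [wait]  node(2,2) S=125.7805 payoff=0.0000 vs cont=0.0000 → 0.0000 [wait]  ⇒ S*(2)=-
t_1: node(1,0) S=93.8186 payoff=0.0000 vs cont=2.4342 → 2.4342 [wait]  node(1,1) S=114.0701 payoff=0.0000 vs cont=0.1975 → 0.1975 [wait]  ⇒ S*(1)=-
t_0: node(0,0) S=103.4500 payoff=0.0000 vs cont=1.1571 → 1.1571 [wait]  ⇒ S*(0)=-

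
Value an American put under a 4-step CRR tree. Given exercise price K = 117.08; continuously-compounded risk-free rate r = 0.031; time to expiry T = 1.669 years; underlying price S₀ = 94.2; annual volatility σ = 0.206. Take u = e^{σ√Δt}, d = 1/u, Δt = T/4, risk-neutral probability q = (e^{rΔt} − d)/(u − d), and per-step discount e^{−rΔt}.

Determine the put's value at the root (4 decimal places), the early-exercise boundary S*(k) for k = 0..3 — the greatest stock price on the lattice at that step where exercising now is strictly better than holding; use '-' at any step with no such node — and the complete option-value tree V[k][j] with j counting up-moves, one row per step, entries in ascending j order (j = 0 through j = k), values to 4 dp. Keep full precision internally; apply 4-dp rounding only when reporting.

params: Δt=0.41725 u=1.14232 d=0.87541 q=0.51556 e^(-rΔt)=0.98715
t_4 payoffs: 61.7587 44.8909 22.8800 0.0000 0.0000
t_3: node(3,0) S=63.1949 payoff=53.8851 vs cont=52.3804 → 53.8851 [stop]  node(3,1) S=82.4634 payoff=34.6166 vs cont=33.1119 → 34.6166 [stop]  node(3,2) S=107.6070 payoff=9.4730 vs cont=10.9416 → 10.9416 [wait]  node(3,3) S=140.4170 payoff=0.0000 vs cont=0.0000 → 0.0000 [wait]  ⇒ S*(3)=82.4634
t_2: node(2,0) S=72.1891 payoff=44.8909 vs cont=43.3862 → 44.8909 [stop]  node(2,1) S=94.2000 payoff=22.8800 vs cont=22.1228 → 22.8800 [stop]  node(2,2) S=122.9221 payoff=0.0000 vs cont=5.2325 → 5.2325 [wait]  ⇒ S*(2)=94.2000
t_1: node(1,0) S=82.4634 payoff=34.6166 vs cont=33.1119 → 34.6166 [stop]  node(1,1) S=107.6070 payoff=9.4730 vs cont=13.6046 → 13.6046 [wait]  ⇒ S*(1)=82.4634
t_0: node(0,0) S=94.2000 payoff=22.8800 vs cont=23.4780 → 23.4780 [wait]  ⇒ S*(0)=-

price = 23.4780
boundary = - 82.4634 94.2000 82.4634
tree:
23.4780
34.6166 13.6046
44.8909 22.8800 5.2325
53.8851 34.6166 10.9416 0.0000
61.7587 44.8909 22.8800 0.0000 0.0000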